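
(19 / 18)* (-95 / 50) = -361 / 180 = -2.01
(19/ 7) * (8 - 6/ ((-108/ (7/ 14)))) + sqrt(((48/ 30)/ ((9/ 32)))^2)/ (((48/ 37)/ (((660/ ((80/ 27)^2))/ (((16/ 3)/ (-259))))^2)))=30165021921373313/ 516096000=58448470.67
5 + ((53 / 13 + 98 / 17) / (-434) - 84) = -7579381 / 95914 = -79.02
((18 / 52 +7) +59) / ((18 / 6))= 575 / 26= 22.12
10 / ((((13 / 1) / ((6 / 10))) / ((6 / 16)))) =9 / 52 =0.17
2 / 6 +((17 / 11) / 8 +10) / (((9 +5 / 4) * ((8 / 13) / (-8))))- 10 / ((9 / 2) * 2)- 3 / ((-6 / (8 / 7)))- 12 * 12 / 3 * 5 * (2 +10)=-164405249 / 56826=-2893.13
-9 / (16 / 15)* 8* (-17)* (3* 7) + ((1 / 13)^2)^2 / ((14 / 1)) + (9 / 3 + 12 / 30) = 24092103174 / 999635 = 24100.90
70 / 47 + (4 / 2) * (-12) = -1058 / 47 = -22.51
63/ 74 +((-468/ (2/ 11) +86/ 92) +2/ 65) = -2572.18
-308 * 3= -924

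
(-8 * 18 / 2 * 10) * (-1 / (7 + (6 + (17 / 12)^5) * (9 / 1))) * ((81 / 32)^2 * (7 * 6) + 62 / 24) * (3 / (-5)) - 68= -3456244516 / 3106385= -1112.63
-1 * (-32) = 32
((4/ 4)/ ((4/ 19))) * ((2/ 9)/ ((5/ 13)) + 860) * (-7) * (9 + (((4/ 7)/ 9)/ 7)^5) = -55228303550511646201/ 214455612576870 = -257527.90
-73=-73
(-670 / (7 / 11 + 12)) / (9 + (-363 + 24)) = 67 / 417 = 0.16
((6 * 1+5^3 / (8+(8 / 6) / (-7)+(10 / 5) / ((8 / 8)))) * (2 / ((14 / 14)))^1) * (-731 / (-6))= 940797 / 206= 4566.98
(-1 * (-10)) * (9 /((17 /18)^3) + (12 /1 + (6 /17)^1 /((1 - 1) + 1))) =1131780 /4913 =230.36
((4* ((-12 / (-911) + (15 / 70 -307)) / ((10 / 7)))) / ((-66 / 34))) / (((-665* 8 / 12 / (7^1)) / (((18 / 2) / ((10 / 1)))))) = -598624281 / 95199500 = -6.29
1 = 1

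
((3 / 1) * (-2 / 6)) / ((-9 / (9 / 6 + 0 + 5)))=13 / 18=0.72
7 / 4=1.75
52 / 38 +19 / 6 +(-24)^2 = 66181 / 114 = 580.54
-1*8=-8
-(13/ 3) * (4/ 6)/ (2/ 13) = -169/ 9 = -18.78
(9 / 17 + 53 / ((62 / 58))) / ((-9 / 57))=-501752 / 1581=-317.36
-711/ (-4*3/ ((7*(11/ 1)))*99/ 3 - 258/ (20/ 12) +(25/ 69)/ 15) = 5151195/ 1158611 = 4.45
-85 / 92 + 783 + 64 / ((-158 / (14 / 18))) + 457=1238.76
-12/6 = -2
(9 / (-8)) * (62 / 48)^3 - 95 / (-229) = -5654779 / 2813952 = -2.01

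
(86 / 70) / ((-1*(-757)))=0.00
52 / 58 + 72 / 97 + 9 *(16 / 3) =139634 / 2813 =49.64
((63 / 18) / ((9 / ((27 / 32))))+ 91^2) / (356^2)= 530005 / 8111104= 0.07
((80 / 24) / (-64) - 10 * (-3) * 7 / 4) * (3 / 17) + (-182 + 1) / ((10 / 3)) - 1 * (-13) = -87161 / 2720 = -32.04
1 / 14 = 0.07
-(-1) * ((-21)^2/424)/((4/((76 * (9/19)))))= 3969/424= 9.36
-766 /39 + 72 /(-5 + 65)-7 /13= -18.98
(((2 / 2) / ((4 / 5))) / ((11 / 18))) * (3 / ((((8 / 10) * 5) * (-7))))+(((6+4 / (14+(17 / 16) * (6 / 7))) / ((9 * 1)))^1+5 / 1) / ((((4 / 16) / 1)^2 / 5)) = 455.50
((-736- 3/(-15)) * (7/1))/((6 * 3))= -25753/90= -286.14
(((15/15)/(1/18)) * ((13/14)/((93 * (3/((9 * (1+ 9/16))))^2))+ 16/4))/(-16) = -4219119/888832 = -4.75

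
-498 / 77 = -6.47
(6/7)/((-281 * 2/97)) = -291/1967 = -0.15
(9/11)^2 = 81/121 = 0.67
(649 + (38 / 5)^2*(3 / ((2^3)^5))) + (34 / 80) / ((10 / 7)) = 132977211 / 204800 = 649.30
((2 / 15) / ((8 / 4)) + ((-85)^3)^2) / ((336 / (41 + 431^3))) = 4044071482804582036 / 45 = 89868255173435156.36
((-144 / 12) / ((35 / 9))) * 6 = -648 / 35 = -18.51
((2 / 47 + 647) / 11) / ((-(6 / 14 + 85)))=-212877 / 309166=-0.69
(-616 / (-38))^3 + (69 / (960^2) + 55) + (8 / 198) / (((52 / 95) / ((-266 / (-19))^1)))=4315.85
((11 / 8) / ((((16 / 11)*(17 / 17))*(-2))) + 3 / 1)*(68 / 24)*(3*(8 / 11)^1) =10999 / 704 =15.62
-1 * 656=-656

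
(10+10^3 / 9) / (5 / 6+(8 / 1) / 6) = 2180 / 39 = 55.90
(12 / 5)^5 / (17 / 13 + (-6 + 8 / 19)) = -61461504 / 3296875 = -18.64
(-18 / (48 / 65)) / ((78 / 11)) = -55 / 16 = -3.44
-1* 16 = -16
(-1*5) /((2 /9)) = -45 /2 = -22.50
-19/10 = -1.90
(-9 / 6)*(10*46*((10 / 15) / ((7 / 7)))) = -460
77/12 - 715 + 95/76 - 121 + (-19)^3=-23062/3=-7687.33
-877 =-877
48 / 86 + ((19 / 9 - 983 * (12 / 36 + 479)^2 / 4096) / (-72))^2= 11103456883958709403 / 18932954038272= 586461.94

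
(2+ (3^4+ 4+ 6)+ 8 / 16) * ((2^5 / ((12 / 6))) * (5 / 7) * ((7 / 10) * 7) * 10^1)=52360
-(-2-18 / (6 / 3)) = 11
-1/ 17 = -0.06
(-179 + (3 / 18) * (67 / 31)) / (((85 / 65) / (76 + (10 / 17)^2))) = -4765283432 / 456909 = -10429.39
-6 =-6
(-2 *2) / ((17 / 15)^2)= -900 / 289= -3.11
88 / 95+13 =1323 / 95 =13.93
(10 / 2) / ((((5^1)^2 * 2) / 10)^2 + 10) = 1 / 7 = 0.14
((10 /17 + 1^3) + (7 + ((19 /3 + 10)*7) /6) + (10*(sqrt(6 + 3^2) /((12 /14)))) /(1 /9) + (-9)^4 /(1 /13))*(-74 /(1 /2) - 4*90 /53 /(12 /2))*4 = -412717113536 /8109 - 3319680*sqrt(15) /53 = -51138764.90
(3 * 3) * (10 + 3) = 117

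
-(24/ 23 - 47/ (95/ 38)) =2042/ 115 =17.76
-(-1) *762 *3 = 2286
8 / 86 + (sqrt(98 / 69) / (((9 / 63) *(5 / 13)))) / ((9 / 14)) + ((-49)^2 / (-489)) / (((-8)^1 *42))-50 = -50356163 / 1009296 + 8918 *sqrt(138) / 3105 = -16.15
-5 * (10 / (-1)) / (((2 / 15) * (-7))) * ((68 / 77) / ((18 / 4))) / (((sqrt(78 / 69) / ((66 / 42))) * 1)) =-8500 * sqrt(598) / 13377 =-15.54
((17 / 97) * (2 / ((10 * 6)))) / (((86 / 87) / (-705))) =-69513 / 16684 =-4.17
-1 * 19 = -19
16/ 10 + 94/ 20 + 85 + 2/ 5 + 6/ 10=92.30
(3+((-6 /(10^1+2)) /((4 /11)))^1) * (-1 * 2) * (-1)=13 /4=3.25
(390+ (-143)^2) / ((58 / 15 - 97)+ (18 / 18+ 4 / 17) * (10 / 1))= -5313945 / 20599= -257.97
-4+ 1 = -3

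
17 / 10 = 1.70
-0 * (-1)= 0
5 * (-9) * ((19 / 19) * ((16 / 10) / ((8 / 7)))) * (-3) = 189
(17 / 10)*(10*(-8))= -136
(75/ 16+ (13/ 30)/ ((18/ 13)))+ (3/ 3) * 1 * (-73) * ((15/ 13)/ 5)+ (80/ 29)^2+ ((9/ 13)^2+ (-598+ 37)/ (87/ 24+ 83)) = -21989767097/ 2148990480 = -10.23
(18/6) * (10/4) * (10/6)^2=125/6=20.83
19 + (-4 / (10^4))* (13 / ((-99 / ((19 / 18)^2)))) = 1523614693 / 80190000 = 19.00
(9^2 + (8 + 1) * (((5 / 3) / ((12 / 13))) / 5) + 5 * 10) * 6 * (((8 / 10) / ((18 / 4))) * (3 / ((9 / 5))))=716 / 3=238.67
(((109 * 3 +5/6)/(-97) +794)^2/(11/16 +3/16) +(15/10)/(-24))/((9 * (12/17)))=115180968418225/1024301376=112448.32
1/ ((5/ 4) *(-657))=-4/ 3285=-0.00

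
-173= -173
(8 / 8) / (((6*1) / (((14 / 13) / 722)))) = 0.00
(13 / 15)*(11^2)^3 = 23030293 / 15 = 1535352.87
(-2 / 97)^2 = 4 / 9409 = 0.00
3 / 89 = 0.03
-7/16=-0.44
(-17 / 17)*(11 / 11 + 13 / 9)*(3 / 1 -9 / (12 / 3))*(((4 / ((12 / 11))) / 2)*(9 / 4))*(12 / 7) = -363 / 28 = -12.96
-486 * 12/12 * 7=-3402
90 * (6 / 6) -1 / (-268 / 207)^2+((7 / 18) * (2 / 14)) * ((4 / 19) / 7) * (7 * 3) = 366158375 / 4093968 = 89.44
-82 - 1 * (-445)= 363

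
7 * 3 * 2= 42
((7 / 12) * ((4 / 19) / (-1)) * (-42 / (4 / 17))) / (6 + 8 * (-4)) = -833 / 988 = -0.84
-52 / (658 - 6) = -0.08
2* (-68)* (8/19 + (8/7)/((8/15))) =-46376/133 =-348.69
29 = 29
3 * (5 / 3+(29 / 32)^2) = 7643 / 1024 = 7.46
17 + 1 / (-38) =645 / 38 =16.97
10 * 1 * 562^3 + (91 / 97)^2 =16701382229801 / 9409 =1775043280.88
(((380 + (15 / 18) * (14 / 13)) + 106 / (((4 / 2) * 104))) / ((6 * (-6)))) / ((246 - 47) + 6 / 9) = -118999 / 2242656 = -0.05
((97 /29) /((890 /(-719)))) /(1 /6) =-209229 /12905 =-16.21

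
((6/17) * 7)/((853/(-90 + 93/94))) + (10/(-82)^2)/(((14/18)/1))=-4104418923/16039527098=-0.26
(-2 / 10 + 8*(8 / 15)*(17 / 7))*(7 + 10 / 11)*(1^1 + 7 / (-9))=5626 / 315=17.86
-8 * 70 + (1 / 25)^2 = -349999 / 625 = -560.00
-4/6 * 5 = -10/3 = -3.33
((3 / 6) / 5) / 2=0.05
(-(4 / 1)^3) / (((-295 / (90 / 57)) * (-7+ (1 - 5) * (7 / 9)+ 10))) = -3456 / 1121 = -3.08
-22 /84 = -11 /42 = -0.26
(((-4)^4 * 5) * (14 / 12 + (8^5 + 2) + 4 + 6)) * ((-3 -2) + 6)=125879680 / 3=41959893.33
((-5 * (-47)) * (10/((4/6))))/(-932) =-3525/932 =-3.78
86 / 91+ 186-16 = 15556 / 91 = 170.95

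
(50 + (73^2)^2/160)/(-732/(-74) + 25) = 1051030917/206560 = 5088.26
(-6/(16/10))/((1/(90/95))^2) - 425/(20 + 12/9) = -538035/23104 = -23.29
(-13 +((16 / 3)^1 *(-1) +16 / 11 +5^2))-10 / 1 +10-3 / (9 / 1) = 257 / 33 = 7.79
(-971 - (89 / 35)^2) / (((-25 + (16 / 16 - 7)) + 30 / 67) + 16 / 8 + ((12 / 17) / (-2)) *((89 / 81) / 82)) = 754882143354 / 22054109875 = 34.23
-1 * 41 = -41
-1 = -1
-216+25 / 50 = -431 / 2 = -215.50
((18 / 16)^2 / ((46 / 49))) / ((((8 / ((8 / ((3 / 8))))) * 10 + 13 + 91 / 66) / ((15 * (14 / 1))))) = 13752585 / 880624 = 15.62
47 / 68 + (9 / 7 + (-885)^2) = 372816041 / 476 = 783226.98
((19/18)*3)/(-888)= -19/5328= -0.00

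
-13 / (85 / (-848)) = 11024 / 85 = 129.69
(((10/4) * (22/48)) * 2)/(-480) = -11/2304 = -0.00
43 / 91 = 0.47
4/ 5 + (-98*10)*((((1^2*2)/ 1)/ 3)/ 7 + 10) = -148388/ 15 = -9892.53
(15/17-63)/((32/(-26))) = 858/17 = 50.47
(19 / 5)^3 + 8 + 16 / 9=72731 / 1125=64.65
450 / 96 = 75 / 16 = 4.69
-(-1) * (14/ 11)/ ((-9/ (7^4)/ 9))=-33614/ 11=-3055.82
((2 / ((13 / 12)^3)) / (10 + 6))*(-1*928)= -200448 / 2197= -91.24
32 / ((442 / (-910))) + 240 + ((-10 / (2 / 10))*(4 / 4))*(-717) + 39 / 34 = 1224859 / 34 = 36025.26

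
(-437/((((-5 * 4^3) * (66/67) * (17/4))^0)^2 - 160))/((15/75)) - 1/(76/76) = 2026/159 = 12.74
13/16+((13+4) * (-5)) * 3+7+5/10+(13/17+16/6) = -243.26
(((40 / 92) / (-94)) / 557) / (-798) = 5 / 480489366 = 0.00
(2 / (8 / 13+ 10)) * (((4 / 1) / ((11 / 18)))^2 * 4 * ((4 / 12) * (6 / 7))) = 9.22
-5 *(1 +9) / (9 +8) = -50 / 17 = -2.94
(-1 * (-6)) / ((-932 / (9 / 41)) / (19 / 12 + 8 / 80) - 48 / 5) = -0.00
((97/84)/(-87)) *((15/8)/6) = -485/116928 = -0.00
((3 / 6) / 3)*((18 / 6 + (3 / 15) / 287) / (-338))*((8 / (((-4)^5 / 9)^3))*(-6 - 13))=-0.00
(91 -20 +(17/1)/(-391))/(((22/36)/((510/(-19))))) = -14981760/4807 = -3116.65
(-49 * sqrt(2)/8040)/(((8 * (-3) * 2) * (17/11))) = 539 * sqrt(2)/6560640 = 0.00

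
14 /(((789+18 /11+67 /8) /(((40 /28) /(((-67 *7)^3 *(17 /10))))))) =-17600 /123311357163589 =-0.00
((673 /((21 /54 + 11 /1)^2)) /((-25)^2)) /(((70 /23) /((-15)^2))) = 22568382 /36771875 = 0.61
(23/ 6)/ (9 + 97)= 0.04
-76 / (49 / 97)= -7372 / 49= -150.45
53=53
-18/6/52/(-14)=3/728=0.00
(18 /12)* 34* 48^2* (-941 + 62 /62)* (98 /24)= -451019520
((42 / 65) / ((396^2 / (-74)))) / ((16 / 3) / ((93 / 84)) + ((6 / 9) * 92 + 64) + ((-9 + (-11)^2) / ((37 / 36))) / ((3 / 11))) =-297073 / 516096266400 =-0.00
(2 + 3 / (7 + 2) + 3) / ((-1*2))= -8 / 3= -2.67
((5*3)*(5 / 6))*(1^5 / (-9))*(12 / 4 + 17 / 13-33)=9325 / 234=39.85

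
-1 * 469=-469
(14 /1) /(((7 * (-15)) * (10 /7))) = -0.09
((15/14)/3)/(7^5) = 5/235298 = 0.00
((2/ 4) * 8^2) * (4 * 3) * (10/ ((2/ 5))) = 9600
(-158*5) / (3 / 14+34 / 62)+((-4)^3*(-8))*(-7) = -1529164 / 331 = -4619.83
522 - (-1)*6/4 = 1047/2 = 523.50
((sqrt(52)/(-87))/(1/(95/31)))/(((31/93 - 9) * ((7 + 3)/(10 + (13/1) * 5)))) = 1425 * sqrt(13)/23374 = 0.22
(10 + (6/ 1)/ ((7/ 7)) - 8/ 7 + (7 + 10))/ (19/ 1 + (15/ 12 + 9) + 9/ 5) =4460/ 4347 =1.03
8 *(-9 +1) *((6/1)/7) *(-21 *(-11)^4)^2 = -5185770049152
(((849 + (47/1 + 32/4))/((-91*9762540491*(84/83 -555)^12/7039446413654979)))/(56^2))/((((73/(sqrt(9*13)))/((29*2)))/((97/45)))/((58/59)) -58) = 5532264061273943483152918258552401912543721972895*sqrt(13)/447034082588053971366456464295787841568567293949907350831478055008894387364143450494 + 2430993202594806619592254984083575469471613097581204/51580855683236996696129592034129366334834687763450848172862852501026275465093475057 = 0.00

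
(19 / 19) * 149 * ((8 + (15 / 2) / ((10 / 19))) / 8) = 414.41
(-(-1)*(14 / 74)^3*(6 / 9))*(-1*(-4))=2744 / 151959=0.02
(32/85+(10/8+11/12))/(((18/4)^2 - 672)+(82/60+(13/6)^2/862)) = -6708084/1715514761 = -0.00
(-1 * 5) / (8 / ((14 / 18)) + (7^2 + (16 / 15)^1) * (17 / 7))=-525 / 13847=-0.04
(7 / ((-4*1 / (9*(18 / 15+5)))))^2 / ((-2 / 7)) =-26699463 / 800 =-33374.33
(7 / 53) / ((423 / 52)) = 364 / 22419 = 0.02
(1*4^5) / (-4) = -256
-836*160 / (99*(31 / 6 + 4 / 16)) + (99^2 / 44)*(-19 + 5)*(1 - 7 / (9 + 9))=-336209 / 156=-2155.19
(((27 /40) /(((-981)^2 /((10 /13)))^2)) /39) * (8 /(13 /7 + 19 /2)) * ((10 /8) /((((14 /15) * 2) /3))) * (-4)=-250 /3994093174275243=-0.00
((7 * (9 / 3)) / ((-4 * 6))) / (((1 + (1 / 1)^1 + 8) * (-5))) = 7 / 400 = 0.02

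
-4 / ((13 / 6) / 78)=-144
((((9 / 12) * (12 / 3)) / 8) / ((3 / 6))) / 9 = 1 / 12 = 0.08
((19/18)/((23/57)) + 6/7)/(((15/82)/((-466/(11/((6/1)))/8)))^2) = 5566848349/53130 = 104777.87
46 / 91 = 0.51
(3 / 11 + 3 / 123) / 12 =67 / 2706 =0.02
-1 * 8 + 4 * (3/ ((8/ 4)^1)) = -2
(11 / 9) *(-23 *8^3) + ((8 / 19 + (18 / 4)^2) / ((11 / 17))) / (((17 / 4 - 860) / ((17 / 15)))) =-154452055939 / 10731105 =-14392.93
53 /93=0.57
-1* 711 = -711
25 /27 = 0.93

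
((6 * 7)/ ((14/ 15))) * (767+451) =54810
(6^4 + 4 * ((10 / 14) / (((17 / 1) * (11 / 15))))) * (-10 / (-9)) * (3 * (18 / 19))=101805840 / 24871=4093.36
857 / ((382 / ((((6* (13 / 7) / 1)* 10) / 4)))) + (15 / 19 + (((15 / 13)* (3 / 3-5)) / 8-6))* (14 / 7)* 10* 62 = -4698601515 / 660478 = -7113.94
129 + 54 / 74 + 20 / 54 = 129970 / 999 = 130.10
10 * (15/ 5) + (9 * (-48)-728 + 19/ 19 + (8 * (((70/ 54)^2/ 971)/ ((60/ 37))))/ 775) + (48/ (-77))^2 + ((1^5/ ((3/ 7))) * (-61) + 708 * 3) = 1664785692718184/ 1951556645115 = 853.06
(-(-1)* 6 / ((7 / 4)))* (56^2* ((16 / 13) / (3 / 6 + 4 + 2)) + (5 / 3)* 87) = 2996568 / 1183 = 2533.02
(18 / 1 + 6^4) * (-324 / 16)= -53217 / 2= -26608.50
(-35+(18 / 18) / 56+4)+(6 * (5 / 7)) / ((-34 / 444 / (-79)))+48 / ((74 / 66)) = 156154093 / 35224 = 4433.17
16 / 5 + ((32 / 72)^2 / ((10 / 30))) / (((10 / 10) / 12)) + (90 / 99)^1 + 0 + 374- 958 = -283526 / 495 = -572.78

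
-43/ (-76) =43/ 76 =0.57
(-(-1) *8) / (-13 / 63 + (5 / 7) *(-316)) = -504 / 14233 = -0.04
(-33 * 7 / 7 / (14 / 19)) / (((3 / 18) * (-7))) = 1881 / 49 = 38.39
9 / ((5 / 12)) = 108 / 5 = 21.60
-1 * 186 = -186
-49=-49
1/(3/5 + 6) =5/33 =0.15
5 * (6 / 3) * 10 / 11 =100 / 11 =9.09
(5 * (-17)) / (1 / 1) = -85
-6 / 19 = -0.32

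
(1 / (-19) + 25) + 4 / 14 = 3356 / 133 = 25.23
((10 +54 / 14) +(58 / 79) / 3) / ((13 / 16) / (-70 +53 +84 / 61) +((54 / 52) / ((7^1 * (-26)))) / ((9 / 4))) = -60286856240 / 233175531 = -258.55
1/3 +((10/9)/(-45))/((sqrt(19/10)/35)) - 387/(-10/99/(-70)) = -268191.29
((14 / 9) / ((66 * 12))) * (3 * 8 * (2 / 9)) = 28 / 2673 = 0.01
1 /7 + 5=36 /7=5.14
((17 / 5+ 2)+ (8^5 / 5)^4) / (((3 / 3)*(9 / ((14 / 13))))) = 16140901064495904914 / 73125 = 220730270967465.37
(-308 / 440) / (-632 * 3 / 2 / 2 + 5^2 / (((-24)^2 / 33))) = 672 / 453665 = 0.00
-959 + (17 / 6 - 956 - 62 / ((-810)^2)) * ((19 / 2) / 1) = -1642560166 / 164025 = -10014.08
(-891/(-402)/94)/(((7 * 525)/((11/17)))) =1089/262311700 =0.00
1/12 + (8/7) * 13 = 1255/84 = 14.94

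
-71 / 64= -1.11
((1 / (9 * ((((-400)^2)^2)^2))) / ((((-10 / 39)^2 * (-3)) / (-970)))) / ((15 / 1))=16393 / 294912000000000000000000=0.00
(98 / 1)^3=941192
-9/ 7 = -1.29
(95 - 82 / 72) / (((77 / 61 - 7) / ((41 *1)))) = -8450879 / 12600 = -670.70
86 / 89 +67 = 6049 / 89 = 67.97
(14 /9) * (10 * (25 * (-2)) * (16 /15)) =-22400 /27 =-829.63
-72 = -72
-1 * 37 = -37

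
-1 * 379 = -379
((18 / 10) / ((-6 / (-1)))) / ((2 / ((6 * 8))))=36 / 5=7.20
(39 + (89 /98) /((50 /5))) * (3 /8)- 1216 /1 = -9418513 /7840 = -1201.34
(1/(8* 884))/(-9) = -1/63648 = -0.00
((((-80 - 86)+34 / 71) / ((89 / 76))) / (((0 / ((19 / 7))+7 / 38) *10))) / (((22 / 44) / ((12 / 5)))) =-407277312 / 1105825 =-368.30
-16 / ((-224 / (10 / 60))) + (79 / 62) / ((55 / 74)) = 247237 / 143220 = 1.73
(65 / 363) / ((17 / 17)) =65 / 363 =0.18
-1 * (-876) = 876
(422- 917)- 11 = -506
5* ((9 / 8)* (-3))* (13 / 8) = -27.42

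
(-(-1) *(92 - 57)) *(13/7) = 65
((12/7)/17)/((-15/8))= -32/595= -0.05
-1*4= -4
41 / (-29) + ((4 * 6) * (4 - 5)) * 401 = -279137 / 29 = -9625.41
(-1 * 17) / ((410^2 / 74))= -629 / 84050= -0.01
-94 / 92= -47 / 46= -1.02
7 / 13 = 0.54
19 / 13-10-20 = -371 / 13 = -28.54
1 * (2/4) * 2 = 1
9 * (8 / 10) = 36 / 5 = 7.20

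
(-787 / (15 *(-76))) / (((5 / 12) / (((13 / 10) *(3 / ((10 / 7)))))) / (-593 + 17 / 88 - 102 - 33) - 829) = -13760561997 / 16524218564860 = -0.00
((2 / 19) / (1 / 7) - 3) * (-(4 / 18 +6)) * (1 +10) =26488 / 171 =154.90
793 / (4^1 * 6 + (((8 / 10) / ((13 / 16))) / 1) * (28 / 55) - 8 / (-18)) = 25514775 / 802628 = 31.79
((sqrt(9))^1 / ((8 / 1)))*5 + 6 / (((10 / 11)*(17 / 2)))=1803 / 680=2.65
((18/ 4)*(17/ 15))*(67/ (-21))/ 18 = -1139/ 1260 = -0.90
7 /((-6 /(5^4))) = -4375 /6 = -729.17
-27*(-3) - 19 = 62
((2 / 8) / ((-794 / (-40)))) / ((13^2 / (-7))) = -0.00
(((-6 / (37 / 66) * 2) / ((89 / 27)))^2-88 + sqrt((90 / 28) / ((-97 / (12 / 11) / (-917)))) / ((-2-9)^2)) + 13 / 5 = -2343946243 / 54219245 + 3 * sqrt(4193310) / 129107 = -43.18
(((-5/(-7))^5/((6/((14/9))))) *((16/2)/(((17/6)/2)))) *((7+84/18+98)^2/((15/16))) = 706880000/202419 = 3492.16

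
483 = 483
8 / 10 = 4 / 5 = 0.80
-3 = -3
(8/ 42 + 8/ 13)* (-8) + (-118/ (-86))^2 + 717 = 359621182/ 504777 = 712.44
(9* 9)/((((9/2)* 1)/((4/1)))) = 72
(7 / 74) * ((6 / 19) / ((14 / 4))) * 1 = 6 / 703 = 0.01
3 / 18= 1 / 6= 0.17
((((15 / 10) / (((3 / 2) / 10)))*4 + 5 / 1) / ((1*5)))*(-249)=-2241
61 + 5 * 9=106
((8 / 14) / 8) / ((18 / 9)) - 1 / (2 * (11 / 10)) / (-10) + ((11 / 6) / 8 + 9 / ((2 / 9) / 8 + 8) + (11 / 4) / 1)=4466383 / 1068144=4.18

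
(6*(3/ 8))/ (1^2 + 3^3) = 9/ 112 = 0.08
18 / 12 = 1.50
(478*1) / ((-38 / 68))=-16252 / 19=-855.37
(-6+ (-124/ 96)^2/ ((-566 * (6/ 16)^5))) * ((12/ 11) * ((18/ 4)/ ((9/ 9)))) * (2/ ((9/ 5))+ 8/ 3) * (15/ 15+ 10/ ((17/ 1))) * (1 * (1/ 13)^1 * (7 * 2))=-221734352/ 1092663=-202.93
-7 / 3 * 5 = -35 / 3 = -11.67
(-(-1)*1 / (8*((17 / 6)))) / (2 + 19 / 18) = 27 / 1870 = 0.01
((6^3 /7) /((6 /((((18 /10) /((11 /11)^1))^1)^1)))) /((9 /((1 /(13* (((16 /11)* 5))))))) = 99 /9100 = 0.01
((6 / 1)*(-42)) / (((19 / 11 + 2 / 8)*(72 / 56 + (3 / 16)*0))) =-8624 / 87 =-99.13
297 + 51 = 348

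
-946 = -946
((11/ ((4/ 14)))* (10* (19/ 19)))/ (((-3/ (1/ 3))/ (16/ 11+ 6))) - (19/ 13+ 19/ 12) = -150665/ 468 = -321.93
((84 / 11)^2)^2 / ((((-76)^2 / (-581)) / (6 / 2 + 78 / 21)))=-12138726096 / 5285401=-2296.65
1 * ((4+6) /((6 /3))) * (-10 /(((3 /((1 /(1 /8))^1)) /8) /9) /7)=-9600 /7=-1371.43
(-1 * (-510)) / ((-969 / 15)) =-150 / 19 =-7.89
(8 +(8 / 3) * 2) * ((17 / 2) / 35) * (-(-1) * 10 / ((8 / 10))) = 850 / 21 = 40.48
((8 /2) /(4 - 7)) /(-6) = 2 /9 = 0.22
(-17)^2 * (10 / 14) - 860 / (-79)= 120175 / 553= 217.31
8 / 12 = 2 / 3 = 0.67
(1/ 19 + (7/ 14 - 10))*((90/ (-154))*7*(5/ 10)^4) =16155/ 6688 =2.42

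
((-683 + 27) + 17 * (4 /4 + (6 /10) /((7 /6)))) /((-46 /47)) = 1036773 /1610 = 643.96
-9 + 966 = 957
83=83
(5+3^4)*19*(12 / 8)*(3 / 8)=7353 / 8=919.12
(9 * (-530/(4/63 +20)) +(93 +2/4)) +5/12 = -272699/1896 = -143.83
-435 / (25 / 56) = -4872 / 5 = -974.40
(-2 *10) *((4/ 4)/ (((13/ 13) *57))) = -20/ 57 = -0.35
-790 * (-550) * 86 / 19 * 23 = 859441000 / 19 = 45233736.84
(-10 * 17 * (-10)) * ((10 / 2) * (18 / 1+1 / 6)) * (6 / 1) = 926500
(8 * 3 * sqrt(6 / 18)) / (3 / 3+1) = 4 * sqrt(3) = 6.93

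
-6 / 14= -3 / 7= -0.43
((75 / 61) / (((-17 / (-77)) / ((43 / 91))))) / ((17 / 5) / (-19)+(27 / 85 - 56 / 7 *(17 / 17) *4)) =-1123375 / 13601536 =-0.08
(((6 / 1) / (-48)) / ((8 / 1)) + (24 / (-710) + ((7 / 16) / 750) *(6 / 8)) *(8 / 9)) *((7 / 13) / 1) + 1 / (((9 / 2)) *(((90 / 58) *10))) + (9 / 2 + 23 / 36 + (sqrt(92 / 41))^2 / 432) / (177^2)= -0.01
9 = 9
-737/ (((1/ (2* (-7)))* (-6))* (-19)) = 5159/ 57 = 90.51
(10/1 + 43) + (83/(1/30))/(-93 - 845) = 23612/469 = 50.35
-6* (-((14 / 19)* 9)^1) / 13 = 3.06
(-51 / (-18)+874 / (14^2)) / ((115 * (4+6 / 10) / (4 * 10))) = 42880 / 77763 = 0.55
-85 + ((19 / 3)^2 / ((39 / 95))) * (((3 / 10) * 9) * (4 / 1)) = 12613 / 13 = 970.23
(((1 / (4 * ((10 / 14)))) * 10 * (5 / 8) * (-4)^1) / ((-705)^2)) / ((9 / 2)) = -7 / 1789290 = -0.00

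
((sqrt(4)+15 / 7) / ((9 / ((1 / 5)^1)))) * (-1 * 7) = -29 / 45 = -0.64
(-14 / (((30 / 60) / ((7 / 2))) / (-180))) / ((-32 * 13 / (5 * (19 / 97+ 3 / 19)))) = -1797075 / 23959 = -75.01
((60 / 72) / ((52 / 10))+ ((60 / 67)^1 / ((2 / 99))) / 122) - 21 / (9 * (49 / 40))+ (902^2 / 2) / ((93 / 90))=18155525836225 / 46117708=393677.97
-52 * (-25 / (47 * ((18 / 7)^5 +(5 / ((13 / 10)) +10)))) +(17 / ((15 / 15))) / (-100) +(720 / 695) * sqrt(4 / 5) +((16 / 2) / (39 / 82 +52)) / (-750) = 34065486294197 / 697469649025500 +288 * sqrt(5) / 695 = 0.98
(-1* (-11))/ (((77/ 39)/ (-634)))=-24726/ 7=-3532.29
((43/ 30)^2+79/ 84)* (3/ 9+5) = 75472/ 4725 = 15.97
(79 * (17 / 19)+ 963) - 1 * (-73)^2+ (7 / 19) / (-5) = -408062 / 95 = -4295.39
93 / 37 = 2.51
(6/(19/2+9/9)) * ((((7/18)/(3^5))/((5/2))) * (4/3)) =16/32805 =0.00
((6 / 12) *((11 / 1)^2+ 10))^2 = 17161 / 4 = 4290.25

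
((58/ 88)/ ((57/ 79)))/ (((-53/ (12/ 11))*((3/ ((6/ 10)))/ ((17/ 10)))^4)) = -0.00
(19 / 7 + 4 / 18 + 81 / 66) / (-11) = -5771 / 15246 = -0.38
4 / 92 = 1 / 23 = 0.04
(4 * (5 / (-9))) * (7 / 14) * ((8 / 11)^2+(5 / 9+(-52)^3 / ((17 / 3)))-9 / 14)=32155071215 / 1166319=27569.71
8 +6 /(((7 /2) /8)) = 21.71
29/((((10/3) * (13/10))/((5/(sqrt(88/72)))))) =1305 * sqrt(11)/143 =30.27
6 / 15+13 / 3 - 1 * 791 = -11794 / 15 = -786.27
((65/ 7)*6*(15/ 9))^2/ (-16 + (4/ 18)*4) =-950625/ 1666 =-570.60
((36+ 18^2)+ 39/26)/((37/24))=8676/37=234.49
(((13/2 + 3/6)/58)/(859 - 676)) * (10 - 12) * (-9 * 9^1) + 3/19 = 8898/33611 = 0.26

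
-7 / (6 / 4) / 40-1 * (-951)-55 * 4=43853 / 60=730.88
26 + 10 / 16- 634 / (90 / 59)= -140039 / 360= -389.00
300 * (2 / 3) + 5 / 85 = 3401 / 17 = 200.06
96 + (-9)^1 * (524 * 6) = -28200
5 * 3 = 15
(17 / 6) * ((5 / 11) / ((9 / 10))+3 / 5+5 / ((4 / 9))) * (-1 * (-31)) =1085.19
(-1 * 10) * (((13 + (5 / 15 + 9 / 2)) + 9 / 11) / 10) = -1231 / 66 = -18.65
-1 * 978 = -978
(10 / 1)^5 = 100000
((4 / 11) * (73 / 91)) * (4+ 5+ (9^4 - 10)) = 1915520 / 1001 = 1913.61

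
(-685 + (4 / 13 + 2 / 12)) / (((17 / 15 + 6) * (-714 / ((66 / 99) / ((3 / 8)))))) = 9980 / 41769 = 0.24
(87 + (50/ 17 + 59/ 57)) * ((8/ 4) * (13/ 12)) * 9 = 573014/ 323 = 1774.04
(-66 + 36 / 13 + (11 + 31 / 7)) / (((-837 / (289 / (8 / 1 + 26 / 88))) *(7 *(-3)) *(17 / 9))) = -216920 / 4324593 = -0.05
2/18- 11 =-98/9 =-10.89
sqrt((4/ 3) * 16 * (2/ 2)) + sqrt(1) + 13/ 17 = 30/ 17 + 8 * sqrt(3)/ 3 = 6.38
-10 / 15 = -2 / 3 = -0.67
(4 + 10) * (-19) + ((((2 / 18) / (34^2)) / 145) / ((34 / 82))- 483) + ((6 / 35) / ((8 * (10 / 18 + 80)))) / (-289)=-840382774114 / 1122006375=-749.00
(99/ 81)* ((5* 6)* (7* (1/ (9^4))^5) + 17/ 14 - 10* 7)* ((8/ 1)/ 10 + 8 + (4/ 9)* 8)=-11934183252588544332783178/ 11488993858808797716945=-1038.75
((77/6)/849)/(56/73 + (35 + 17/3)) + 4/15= 20571641/77038260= 0.27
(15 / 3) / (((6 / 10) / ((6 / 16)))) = 25 / 8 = 3.12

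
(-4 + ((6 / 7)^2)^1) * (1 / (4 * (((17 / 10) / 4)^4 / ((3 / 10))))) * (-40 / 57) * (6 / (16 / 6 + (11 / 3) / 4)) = 29491200000 / 3343596193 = 8.82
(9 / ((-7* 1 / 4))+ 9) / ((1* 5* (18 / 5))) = 0.21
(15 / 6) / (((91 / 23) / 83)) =9545 / 182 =52.45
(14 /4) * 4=14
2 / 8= 1 / 4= 0.25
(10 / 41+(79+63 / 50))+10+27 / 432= 1485289 / 16400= 90.57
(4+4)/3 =2.67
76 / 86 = 38 / 43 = 0.88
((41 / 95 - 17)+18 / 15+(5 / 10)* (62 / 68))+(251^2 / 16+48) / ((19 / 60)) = 4060457 / 323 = 12571.07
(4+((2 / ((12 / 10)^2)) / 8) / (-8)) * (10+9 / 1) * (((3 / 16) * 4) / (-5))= -11.34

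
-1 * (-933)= 933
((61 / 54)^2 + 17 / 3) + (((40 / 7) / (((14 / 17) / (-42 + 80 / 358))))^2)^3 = 787723472655819364059616853038386406669645 / 1327645677041553294584848836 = 593323569893388.67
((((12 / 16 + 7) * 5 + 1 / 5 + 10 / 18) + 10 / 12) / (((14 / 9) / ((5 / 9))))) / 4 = 7261 / 2016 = 3.60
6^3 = 216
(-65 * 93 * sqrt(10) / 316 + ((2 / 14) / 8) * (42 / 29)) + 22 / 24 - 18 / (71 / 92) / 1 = -6045 * sqrt(10) / 316 - 138250 / 6177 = -82.87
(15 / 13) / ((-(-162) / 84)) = 0.60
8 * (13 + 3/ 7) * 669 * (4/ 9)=670784/ 21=31942.10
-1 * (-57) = 57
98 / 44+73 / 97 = 6359 / 2134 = 2.98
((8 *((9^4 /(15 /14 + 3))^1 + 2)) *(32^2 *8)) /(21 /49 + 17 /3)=329613312 /19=17348069.05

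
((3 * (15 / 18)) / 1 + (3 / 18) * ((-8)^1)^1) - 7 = -35 / 6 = -5.83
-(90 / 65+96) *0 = 0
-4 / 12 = -1 / 3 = -0.33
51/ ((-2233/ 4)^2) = 816/ 4986289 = 0.00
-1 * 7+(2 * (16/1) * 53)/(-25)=-1871/25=-74.84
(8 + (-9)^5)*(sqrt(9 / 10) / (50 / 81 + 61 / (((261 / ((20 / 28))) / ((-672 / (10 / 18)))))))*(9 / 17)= 220268079*sqrt(10) / 4728860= 147.30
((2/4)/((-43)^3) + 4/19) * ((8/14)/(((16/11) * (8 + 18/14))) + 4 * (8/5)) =213072395/157105832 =1.36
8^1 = 8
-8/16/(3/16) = -8/3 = -2.67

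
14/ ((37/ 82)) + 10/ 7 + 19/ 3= 30139/ 777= 38.79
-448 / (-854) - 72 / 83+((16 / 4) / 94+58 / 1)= 13730272 / 237961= 57.70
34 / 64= 17 / 32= 0.53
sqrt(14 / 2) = sqrt(7) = 2.65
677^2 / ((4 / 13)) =5958277 / 4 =1489569.25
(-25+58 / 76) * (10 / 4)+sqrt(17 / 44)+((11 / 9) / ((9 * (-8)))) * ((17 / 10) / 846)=-6311248153 / 104159520+sqrt(187) / 22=-59.97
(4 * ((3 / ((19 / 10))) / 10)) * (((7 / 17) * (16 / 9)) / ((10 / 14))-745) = -2276564 / 4845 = -469.88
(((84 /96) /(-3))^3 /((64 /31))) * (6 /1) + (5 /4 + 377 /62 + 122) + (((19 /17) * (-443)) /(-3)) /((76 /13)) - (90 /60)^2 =12063510265 /77709312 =155.24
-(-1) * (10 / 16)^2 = 25 / 64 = 0.39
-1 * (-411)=411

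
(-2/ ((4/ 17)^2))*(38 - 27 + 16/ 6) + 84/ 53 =-625981/ 1272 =-492.12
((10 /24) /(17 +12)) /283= 5 /98484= 0.00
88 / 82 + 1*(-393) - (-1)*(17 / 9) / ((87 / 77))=-12528358 / 32103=-390.26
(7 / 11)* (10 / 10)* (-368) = -2576 / 11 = -234.18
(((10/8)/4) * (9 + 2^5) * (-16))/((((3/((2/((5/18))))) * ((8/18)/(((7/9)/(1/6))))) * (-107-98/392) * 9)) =2296/429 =5.35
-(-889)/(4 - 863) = -889/859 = -1.03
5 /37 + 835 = 30900 /37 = 835.14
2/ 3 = 0.67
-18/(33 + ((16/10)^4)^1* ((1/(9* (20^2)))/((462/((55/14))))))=-74418750/136434439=-0.55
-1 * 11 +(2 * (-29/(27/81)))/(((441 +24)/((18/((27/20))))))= -15.99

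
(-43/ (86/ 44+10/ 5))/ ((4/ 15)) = -2365/ 58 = -40.78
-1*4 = -4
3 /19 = 0.16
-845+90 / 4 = -1645 / 2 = -822.50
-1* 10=-10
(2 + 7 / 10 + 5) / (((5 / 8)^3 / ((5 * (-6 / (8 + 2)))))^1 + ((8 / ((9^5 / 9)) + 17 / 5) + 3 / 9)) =129330432 / 61359269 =2.11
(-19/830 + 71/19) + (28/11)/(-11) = 6645289/1908170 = 3.48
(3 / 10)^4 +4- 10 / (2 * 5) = 30081 / 10000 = 3.01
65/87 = 0.75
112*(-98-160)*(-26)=751296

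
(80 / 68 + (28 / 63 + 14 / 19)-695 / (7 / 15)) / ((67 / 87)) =-877467413 / 454461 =-1930.79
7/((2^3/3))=21/8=2.62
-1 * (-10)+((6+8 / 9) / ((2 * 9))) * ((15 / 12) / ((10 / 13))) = 6883 / 648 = 10.62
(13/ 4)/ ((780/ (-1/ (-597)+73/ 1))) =21791/ 71640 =0.30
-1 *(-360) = 360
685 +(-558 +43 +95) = 265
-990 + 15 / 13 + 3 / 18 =-77117 / 78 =-988.68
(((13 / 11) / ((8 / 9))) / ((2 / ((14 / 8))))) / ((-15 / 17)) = -4641 / 3520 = -1.32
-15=-15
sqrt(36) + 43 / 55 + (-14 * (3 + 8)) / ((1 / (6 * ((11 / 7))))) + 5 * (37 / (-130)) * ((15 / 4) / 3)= -8276823 / 5720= -1447.00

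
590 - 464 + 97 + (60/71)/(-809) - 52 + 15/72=236015411/1378536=171.21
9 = 9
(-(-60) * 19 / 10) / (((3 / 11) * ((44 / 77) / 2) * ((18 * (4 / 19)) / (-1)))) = -27797 / 72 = -386.07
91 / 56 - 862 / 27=-6545 / 216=-30.30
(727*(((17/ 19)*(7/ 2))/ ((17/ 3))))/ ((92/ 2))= 15267/ 1748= 8.73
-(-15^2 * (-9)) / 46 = -2025 / 46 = -44.02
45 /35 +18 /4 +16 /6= 355 /42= 8.45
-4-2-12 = -18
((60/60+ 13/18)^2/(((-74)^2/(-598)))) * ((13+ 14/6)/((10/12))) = -6608797/1108890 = -5.96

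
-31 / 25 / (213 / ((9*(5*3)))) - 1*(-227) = 80306 / 355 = 226.21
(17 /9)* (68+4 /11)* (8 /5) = 102272 /495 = 206.61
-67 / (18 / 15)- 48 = -623 / 6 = -103.83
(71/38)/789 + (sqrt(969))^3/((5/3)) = 71/29982 + 2907 * sqrt(969)/5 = 18098.27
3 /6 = 1 /2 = 0.50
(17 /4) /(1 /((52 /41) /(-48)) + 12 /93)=-6851 /60800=-0.11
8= 8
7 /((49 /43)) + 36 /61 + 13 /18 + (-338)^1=-2540567 /7686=-330.54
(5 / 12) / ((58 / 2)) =5 / 348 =0.01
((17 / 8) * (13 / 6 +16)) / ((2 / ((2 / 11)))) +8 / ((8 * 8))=1919 / 528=3.63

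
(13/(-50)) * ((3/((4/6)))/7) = -117/700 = -0.17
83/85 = 0.98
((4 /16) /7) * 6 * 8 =12 /7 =1.71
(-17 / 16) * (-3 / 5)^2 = -153 / 400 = -0.38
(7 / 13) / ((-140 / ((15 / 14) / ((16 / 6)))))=-9 / 5824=-0.00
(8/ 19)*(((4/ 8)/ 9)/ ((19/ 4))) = 16/ 3249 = 0.00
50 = 50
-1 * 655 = -655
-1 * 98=-98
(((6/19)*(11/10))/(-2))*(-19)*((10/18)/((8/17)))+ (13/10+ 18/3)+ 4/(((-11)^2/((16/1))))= 340487/29040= 11.72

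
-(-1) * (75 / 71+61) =4406 / 71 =62.06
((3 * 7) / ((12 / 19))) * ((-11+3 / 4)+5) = -2793 / 16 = -174.56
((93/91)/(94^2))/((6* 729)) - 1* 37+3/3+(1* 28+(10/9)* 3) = -5470933073/1172342808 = -4.67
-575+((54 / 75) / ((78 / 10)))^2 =-2429339 / 4225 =-574.99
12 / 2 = 6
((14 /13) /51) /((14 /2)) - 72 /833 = -2710 /32487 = -0.08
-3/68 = -0.04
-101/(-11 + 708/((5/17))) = -505/11981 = -0.04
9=9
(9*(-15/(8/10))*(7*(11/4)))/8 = -406.05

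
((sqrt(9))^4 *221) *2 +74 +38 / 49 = 1757962 / 49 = 35876.78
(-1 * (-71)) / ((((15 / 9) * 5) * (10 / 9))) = 7.67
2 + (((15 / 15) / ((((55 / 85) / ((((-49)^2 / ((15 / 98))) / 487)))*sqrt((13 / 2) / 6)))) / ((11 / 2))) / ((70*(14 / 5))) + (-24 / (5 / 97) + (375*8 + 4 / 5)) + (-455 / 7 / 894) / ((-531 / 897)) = 81634*sqrt(39) / 11490765 + 2007504443 / 791190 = 2537.37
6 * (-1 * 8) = -48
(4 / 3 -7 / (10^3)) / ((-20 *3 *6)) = -3979 / 1080000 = -0.00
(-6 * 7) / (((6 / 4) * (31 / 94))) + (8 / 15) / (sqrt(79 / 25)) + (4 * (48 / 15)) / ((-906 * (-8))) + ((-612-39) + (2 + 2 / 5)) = -10300561 / 14043 + 8 * sqrt(79) / 237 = -733.20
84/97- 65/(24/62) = -194447/1164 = -167.05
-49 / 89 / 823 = -49 / 73247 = -0.00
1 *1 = 1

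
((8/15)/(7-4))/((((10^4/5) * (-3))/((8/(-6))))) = 2/50625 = 0.00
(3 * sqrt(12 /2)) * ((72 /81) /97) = 8 * sqrt(6) /291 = 0.07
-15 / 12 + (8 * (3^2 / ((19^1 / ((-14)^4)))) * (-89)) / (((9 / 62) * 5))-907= -17851812.50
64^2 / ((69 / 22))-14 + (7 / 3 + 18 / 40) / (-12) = 21391199 / 16560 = 1291.74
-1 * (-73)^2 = -5329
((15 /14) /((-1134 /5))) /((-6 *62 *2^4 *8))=25 /251983872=0.00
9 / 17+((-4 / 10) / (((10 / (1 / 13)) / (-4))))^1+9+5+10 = 135593 / 5525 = 24.54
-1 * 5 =-5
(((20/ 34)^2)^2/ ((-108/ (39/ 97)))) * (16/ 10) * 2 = -104000/ 72913833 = -0.00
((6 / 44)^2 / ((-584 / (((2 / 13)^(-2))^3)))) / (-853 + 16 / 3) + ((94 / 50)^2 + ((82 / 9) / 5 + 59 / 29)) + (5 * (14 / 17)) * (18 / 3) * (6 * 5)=95496321760333696271 / 127571596035840000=748.57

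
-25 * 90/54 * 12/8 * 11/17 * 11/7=-15125/238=-63.55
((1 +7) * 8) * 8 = 512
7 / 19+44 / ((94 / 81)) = 34187 / 893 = 38.28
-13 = -13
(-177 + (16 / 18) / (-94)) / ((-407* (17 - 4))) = 74875 / 2238093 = 0.03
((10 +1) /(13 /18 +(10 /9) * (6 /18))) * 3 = 1782 /59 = 30.20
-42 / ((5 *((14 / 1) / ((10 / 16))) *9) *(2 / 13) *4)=-0.07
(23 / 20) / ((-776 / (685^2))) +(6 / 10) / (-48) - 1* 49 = -744.38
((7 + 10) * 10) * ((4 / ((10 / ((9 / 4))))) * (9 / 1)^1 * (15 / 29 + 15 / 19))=991440 / 551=1799.35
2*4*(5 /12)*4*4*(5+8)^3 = 351520 /3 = 117173.33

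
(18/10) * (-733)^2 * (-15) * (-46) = 667312938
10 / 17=0.59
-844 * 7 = -5908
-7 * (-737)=5159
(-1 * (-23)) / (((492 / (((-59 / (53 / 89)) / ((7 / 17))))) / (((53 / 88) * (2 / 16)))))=-2053141 / 2424576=-0.85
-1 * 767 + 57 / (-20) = -769.85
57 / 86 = 0.66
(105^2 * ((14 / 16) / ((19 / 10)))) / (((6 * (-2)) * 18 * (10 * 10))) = -1715 / 7296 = -0.24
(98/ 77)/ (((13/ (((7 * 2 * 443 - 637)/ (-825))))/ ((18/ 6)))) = -15582/ 7865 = -1.98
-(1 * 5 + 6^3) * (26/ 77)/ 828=-0.09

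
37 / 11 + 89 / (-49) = 834 / 539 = 1.55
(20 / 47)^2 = 400 / 2209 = 0.18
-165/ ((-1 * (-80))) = -33/ 16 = -2.06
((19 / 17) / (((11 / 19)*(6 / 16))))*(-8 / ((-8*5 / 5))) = 2888 / 561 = 5.15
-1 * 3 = -3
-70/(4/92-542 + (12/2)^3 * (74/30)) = 8050/1053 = 7.64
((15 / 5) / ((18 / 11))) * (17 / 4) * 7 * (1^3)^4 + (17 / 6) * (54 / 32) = 5695 / 96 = 59.32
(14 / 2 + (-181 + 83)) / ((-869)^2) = -91 / 755161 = -0.00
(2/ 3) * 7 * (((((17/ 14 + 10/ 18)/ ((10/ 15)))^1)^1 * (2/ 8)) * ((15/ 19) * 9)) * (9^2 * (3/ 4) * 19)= 812835/ 32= 25401.09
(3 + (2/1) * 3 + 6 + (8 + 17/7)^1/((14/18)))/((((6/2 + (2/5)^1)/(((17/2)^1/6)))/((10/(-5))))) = -1160/49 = -23.67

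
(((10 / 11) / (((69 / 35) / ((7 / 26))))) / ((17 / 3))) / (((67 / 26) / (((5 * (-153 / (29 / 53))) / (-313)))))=5843250 / 153864227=0.04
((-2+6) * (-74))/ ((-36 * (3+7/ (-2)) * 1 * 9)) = -148/ 81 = -1.83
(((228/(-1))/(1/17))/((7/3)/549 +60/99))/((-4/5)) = 87776865/11057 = 7938.58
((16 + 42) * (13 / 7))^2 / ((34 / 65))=18476770 / 833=22181.00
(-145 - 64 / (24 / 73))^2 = 1038361 / 9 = 115373.44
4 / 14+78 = 548 / 7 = 78.29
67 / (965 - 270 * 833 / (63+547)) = 4087 / 36374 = 0.11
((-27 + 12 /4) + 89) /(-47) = -65 /47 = -1.38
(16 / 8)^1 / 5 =2 / 5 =0.40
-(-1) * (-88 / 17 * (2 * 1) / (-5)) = 176 / 85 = 2.07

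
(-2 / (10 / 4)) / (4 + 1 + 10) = -4 / 75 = -0.05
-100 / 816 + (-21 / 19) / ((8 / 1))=-2021 / 7752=-0.26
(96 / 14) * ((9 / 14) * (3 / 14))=324 / 343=0.94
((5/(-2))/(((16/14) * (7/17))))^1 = -85/16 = -5.31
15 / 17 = 0.88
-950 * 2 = -1900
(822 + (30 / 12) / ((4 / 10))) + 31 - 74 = 3141 / 4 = 785.25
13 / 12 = 1.08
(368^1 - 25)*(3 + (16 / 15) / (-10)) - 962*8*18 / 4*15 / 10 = -3821669 / 75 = -50955.59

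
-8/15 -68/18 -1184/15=-3746/45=-83.24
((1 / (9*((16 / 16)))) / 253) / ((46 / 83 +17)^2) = 6889 / 4833727173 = 0.00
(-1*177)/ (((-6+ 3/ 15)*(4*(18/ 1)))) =295/ 696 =0.42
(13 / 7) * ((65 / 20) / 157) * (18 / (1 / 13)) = 19773 / 2198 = 9.00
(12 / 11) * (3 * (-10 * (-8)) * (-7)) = -20160 / 11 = -1832.73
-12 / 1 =-12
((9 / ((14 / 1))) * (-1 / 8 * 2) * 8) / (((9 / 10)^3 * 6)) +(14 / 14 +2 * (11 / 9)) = 5359 / 1701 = 3.15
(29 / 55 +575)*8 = 253232 / 55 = 4604.22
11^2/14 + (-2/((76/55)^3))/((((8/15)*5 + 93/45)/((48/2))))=65443213/13635692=4.80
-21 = -21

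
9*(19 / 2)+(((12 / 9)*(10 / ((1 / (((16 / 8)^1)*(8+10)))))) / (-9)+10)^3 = -4389383 / 54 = -81284.87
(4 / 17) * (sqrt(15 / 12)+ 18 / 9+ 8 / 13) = 2 * sqrt(5) / 17+ 8 / 13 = 0.88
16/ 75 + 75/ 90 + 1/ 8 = 703/ 600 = 1.17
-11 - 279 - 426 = -716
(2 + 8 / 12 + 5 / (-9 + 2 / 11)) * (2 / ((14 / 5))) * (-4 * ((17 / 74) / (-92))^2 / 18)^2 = 255156655 / 88612348093337392128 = 0.00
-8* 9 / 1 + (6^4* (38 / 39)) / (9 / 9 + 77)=-55.81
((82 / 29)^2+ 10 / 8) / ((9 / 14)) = 72569 / 5046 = 14.38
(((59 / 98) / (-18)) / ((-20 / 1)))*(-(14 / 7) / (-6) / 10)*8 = 59 / 132300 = 0.00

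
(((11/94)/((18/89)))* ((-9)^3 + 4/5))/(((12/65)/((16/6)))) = -46339007/7614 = -6086.03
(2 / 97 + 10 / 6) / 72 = 491 / 20952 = 0.02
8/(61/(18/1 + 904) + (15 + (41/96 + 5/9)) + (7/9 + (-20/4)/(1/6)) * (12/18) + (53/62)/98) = -4840190208/2071576741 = -2.34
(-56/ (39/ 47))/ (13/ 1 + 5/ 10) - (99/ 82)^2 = -45715589/ 7080372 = -6.46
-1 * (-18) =18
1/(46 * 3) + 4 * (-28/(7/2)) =-4415/138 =-31.99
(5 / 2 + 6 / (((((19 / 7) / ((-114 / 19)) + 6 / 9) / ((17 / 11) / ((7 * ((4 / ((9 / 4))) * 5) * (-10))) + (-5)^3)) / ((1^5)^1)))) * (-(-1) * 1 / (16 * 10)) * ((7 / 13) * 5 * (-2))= 53862571 / 457600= 117.71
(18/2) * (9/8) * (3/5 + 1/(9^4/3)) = 3283/540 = 6.08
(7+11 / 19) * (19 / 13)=144 / 13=11.08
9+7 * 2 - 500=-477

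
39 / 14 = 2.79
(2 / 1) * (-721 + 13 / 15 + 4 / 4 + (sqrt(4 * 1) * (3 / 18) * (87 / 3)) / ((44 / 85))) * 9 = -1386909 / 110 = -12608.26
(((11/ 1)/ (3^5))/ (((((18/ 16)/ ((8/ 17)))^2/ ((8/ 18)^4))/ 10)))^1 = 115343360/ 37321507107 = 0.00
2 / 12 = 1 / 6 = 0.17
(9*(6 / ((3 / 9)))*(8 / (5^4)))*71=147.23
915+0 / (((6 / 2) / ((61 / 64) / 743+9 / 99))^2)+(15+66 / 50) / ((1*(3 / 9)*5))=115599 / 125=924.79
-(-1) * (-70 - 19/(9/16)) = -934/9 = -103.78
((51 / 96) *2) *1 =17 / 16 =1.06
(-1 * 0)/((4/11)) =0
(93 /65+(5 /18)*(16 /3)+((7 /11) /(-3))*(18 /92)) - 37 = -30307799 /888030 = -34.13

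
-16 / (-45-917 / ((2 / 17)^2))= 64 / 265193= 0.00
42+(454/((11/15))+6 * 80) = 12552/11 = 1141.09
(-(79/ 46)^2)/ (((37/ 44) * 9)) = -68651/ 176157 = -0.39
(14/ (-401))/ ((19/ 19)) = -14/ 401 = -0.03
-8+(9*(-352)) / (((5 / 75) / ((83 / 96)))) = -41093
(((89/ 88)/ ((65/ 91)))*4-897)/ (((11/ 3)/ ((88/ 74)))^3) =-84712608/ 2785915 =-30.41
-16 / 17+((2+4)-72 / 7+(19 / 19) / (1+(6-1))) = -3613 / 714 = -5.06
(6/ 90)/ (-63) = -1/ 945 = -0.00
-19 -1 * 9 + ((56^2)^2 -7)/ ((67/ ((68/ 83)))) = 668589544/ 5561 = 120228.29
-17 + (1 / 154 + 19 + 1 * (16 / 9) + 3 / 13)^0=-16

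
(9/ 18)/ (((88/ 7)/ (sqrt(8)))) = 7 * sqrt(2)/ 88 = 0.11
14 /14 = 1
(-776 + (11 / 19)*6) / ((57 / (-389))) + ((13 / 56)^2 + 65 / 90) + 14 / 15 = 268673350237 / 50944320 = 5273.86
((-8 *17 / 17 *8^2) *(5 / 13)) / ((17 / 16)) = -40960 / 221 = -185.34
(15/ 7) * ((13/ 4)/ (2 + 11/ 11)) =65/ 28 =2.32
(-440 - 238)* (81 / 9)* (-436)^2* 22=-25519247424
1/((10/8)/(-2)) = -8/5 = -1.60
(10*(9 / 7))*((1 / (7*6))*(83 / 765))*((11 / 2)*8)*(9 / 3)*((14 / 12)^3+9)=2088031 / 44982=46.42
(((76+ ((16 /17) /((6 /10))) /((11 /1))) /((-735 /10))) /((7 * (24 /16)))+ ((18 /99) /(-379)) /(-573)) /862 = -6184284569 /54031787853813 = -0.00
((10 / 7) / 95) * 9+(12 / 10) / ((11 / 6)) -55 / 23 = -269431 / 168245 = -1.60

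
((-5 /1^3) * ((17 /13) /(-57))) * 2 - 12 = -11.77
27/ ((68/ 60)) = 405/ 17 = 23.82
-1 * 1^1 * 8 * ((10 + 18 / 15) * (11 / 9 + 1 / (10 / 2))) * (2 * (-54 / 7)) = 49152 / 25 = 1966.08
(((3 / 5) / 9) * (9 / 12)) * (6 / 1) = 3 / 10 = 0.30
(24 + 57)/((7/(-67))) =-5427/7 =-775.29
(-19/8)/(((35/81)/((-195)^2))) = -11704095/56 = -209001.70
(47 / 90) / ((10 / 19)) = 893 / 900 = 0.99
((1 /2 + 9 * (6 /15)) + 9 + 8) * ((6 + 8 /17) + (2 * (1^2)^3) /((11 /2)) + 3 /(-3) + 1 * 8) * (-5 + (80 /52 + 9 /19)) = -15493941 /17765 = -872.16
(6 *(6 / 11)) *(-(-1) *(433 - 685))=-9072 / 11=-824.73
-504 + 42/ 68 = -17115/ 34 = -503.38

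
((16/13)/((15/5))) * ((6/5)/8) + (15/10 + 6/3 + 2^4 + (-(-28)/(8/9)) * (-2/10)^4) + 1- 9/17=2773899/138125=20.08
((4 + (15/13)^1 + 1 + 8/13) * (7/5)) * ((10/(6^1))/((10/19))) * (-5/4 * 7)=-10241/39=-262.59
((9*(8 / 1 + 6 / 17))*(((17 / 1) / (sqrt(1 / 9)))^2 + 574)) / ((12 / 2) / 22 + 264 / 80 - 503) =-446341500 / 933929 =-477.92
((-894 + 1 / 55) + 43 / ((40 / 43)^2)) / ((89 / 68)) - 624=-496969951 / 391600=-1269.08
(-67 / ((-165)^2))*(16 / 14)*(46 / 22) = -12328 / 2096325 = -0.01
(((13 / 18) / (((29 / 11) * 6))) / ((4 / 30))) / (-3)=-715 / 6264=-0.11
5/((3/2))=10/3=3.33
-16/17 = -0.94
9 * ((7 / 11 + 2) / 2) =11.86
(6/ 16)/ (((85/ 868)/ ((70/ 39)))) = 1519/ 221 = 6.87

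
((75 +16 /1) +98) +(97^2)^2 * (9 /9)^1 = 88529470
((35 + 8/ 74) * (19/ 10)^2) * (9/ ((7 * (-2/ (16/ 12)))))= -1406817/ 12950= -108.63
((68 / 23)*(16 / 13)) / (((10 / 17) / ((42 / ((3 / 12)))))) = 1553664 / 1495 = 1039.24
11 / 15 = 0.73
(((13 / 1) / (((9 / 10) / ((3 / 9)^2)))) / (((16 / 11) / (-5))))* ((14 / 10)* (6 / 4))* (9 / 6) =-5005 / 288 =-17.38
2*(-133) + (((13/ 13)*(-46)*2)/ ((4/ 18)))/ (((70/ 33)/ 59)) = -412339/ 35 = -11781.11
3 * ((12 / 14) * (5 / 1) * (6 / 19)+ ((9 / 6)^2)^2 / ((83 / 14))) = 584793 / 88312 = 6.62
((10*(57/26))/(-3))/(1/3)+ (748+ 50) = 10089/13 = 776.08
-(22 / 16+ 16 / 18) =-163 / 72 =-2.26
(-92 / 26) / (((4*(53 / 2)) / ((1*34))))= -782 / 689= -1.13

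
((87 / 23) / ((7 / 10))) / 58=15 / 161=0.09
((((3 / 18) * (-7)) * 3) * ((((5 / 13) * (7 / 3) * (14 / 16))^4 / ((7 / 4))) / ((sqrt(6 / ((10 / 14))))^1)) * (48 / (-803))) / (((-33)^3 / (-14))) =3603000625 * sqrt(210) / 8545269473440128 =0.00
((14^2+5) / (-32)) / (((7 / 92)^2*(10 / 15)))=-318987 / 196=-1627.48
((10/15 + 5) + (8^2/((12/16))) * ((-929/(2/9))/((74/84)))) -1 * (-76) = -44939671/111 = -404861.90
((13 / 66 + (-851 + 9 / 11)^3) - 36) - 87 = -4907551113953 / 7986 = -614519298.02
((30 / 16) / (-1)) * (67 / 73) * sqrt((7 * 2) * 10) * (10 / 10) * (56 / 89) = -14070 * sqrt(35) / 6497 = -12.81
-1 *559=-559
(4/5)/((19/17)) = 0.72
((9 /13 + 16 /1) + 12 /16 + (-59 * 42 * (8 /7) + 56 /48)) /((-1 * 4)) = 438889 /624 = 703.35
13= 13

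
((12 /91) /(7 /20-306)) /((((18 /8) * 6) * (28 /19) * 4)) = -190 /35045829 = -0.00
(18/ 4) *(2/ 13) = 9/ 13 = 0.69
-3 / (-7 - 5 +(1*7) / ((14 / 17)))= 6 / 7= 0.86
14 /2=7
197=197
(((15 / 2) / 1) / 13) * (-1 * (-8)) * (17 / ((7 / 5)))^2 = 433500 / 637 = 680.53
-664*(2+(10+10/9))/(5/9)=-78352/5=-15670.40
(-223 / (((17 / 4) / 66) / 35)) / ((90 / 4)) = -274736 / 51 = -5386.98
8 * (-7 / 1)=-56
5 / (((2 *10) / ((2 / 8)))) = 1 / 16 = 0.06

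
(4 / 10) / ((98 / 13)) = 13 / 245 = 0.05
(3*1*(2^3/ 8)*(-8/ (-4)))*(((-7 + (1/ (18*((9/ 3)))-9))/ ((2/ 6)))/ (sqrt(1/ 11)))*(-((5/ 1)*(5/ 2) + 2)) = 25027*sqrt(11)/ 6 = 13834.19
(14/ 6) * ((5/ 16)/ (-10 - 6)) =-35/ 768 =-0.05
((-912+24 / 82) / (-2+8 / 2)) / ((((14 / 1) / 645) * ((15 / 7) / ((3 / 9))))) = -133945 / 41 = -3266.95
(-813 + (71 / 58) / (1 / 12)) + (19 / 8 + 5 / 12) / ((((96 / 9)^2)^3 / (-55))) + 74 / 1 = -724.31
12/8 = 3/2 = 1.50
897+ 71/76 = 68243/76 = 897.93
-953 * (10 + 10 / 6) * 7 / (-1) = 233485 / 3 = 77828.33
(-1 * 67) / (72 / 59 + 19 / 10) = -39530 / 1841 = -21.47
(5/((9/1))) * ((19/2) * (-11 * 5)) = -5225/18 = -290.28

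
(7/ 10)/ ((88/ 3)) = 21/ 880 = 0.02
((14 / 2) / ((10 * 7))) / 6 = 1 / 60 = 0.02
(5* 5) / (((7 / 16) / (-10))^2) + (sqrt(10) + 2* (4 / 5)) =13065.99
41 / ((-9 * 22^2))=-41 / 4356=-0.01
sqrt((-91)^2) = 91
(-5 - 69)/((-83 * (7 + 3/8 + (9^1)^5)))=592/39213433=0.00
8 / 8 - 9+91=83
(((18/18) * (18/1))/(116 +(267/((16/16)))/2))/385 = 36/192115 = 0.00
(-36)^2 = 1296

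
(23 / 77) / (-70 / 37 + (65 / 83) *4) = 70633 / 293370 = 0.24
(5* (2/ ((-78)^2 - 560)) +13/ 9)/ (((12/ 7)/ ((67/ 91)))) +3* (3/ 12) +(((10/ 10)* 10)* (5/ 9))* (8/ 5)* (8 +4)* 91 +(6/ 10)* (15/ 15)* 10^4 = 60913383023/ 3877848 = 15708.04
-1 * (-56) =56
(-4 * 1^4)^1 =-4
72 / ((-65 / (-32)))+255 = 18879 / 65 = 290.45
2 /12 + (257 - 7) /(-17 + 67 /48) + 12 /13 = -872335 /58422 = -14.93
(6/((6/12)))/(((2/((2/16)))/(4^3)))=48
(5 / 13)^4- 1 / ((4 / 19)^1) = -540159 / 114244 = -4.73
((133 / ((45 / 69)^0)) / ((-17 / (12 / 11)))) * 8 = -12768 / 187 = -68.28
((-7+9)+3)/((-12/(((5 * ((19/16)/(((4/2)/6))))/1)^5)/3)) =-9401438390625/4194304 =-2241477.58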